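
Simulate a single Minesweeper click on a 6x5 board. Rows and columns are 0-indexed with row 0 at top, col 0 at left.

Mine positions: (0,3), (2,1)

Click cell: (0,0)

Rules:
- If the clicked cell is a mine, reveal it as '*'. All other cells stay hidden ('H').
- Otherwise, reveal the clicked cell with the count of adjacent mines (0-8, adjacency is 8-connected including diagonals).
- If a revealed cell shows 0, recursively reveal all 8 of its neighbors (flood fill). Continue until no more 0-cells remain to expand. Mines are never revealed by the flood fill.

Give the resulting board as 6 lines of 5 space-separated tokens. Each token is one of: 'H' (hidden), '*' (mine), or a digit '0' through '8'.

0 0 1 H H
1 1 2 H H
H H H H H
H H H H H
H H H H H
H H H H H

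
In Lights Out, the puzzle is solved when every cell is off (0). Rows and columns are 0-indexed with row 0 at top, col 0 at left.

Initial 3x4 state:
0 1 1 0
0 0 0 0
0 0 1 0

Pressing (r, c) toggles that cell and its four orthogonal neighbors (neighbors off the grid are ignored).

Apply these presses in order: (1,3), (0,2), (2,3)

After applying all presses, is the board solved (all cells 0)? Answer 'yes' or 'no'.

After press 1 at (1,3):
0 1 1 1
0 0 1 1
0 0 1 1

After press 2 at (0,2):
0 0 0 0
0 0 0 1
0 0 1 1

After press 3 at (2,3):
0 0 0 0
0 0 0 0
0 0 0 0

Lights still on: 0

Answer: yes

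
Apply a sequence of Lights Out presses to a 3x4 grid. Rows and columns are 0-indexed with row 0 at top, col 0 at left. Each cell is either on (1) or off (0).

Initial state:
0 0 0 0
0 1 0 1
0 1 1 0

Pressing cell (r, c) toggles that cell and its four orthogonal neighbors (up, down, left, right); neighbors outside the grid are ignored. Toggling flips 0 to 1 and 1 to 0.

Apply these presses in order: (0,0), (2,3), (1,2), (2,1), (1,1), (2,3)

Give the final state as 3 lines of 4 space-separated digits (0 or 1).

After press 1 at (0,0):
1 1 0 0
1 1 0 1
0 1 1 0

After press 2 at (2,3):
1 1 0 0
1 1 0 0
0 1 0 1

After press 3 at (1,2):
1 1 1 0
1 0 1 1
0 1 1 1

After press 4 at (2,1):
1 1 1 0
1 1 1 1
1 0 0 1

After press 5 at (1,1):
1 0 1 0
0 0 0 1
1 1 0 1

After press 6 at (2,3):
1 0 1 0
0 0 0 0
1 1 1 0

Answer: 1 0 1 0
0 0 0 0
1 1 1 0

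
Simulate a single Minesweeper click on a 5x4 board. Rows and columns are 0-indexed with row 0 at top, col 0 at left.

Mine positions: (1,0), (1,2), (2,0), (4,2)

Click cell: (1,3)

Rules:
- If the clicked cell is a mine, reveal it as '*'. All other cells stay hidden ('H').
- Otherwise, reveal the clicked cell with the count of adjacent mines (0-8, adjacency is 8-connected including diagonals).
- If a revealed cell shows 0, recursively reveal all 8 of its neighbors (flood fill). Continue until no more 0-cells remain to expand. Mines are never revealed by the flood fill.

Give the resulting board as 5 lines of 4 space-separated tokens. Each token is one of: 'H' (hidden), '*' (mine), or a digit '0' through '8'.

H H H H
H H H 1
H H H H
H H H H
H H H H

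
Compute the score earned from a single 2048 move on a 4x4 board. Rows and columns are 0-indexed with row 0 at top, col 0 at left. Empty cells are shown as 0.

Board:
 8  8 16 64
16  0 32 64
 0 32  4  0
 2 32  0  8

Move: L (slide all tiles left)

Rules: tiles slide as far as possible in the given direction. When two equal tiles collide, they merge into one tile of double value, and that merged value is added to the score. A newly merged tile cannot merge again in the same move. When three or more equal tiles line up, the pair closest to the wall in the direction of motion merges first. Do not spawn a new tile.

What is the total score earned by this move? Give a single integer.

Answer: 16

Derivation:
Slide left:
row 0: [8, 8, 16, 64] -> [16, 16, 64, 0]  score +16 (running 16)
row 1: [16, 0, 32, 64] -> [16, 32, 64, 0]  score +0 (running 16)
row 2: [0, 32, 4, 0] -> [32, 4, 0, 0]  score +0 (running 16)
row 3: [2, 32, 0, 8] -> [2, 32, 8, 0]  score +0 (running 16)
Board after move:
16 16 64  0
16 32 64  0
32  4  0  0
 2 32  8  0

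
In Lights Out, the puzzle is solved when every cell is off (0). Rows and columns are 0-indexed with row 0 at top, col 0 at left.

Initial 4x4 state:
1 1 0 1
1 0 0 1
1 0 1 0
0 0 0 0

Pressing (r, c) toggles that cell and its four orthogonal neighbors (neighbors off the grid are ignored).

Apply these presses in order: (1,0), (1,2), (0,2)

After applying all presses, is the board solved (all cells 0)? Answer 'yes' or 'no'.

After press 1 at (1,0):
0 1 0 1
0 1 0 1
0 0 1 0
0 0 0 0

After press 2 at (1,2):
0 1 1 1
0 0 1 0
0 0 0 0
0 0 0 0

After press 3 at (0,2):
0 0 0 0
0 0 0 0
0 0 0 0
0 0 0 0

Lights still on: 0

Answer: yes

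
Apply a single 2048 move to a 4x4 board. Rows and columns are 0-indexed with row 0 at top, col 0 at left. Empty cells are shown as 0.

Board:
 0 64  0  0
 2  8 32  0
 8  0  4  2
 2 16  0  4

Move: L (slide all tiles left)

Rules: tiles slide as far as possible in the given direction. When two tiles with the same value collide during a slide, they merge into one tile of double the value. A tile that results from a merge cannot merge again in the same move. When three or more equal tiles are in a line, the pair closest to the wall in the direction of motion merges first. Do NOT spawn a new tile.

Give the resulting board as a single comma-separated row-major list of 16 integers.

Slide left:
row 0: [0, 64, 0, 0] -> [64, 0, 0, 0]
row 1: [2, 8, 32, 0] -> [2, 8, 32, 0]
row 2: [8, 0, 4, 2] -> [8, 4, 2, 0]
row 3: [2, 16, 0, 4] -> [2, 16, 4, 0]

Answer: 64, 0, 0, 0, 2, 8, 32, 0, 8, 4, 2, 0, 2, 16, 4, 0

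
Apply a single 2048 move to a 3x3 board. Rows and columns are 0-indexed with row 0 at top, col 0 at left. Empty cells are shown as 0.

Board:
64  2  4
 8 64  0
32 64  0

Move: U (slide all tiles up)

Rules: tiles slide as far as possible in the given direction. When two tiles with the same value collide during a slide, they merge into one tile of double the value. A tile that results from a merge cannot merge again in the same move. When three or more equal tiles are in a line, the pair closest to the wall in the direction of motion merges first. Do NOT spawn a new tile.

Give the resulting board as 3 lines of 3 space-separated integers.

Answer:  64   2   4
  8 128   0
 32   0   0

Derivation:
Slide up:
col 0: [64, 8, 32] -> [64, 8, 32]
col 1: [2, 64, 64] -> [2, 128, 0]
col 2: [4, 0, 0] -> [4, 0, 0]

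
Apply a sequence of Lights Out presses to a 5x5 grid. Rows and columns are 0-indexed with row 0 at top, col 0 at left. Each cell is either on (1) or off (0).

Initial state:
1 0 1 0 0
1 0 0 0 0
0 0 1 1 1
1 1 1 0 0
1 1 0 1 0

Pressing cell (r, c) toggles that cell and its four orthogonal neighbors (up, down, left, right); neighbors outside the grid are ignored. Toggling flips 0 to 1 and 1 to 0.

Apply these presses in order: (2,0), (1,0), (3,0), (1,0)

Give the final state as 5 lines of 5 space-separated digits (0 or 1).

After press 1 at (2,0):
1 0 1 0 0
0 0 0 0 0
1 1 1 1 1
0 1 1 0 0
1 1 0 1 0

After press 2 at (1,0):
0 0 1 0 0
1 1 0 0 0
0 1 1 1 1
0 1 1 0 0
1 1 0 1 0

After press 3 at (3,0):
0 0 1 0 0
1 1 0 0 0
1 1 1 1 1
1 0 1 0 0
0 1 0 1 0

After press 4 at (1,0):
1 0 1 0 0
0 0 0 0 0
0 1 1 1 1
1 0 1 0 0
0 1 0 1 0

Answer: 1 0 1 0 0
0 0 0 0 0
0 1 1 1 1
1 0 1 0 0
0 1 0 1 0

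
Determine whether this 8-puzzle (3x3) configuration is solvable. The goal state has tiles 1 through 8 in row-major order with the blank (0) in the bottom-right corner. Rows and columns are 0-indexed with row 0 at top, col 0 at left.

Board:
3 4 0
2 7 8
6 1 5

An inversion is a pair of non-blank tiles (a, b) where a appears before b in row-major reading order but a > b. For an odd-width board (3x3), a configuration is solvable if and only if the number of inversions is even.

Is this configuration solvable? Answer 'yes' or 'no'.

Inversions (pairs i<j in row-major order where tile[i] > tile[j] > 0): 13
13 is odd, so the puzzle is not solvable.

Answer: no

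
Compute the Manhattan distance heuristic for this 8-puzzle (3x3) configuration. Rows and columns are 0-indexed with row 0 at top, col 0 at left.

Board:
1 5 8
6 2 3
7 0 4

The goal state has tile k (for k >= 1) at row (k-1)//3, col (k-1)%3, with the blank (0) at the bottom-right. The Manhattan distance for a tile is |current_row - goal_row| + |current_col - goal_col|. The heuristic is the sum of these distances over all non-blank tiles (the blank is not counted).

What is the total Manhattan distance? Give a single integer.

Answer: 11

Derivation:
Tile 1: (0,0)->(0,0) = 0
Tile 5: (0,1)->(1,1) = 1
Tile 8: (0,2)->(2,1) = 3
Tile 6: (1,0)->(1,2) = 2
Tile 2: (1,1)->(0,1) = 1
Tile 3: (1,2)->(0,2) = 1
Tile 7: (2,0)->(2,0) = 0
Tile 4: (2,2)->(1,0) = 3
Sum: 0 + 1 + 3 + 2 + 1 + 1 + 0 + 3 = 11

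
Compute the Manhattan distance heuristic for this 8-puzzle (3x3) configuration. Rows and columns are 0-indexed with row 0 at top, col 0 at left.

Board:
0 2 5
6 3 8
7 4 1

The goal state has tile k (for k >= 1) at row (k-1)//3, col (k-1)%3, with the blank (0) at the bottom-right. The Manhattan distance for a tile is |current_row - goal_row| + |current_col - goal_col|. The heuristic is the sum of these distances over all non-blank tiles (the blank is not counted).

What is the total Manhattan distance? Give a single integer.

Tile 2: at (0,1), goal (0,1), distance |0-0|+|1-1| = 0
Tile 5: at (0,2), goal (1,1), distance |0-1|+|2-1| = 2
Tile 6: at (1,0), goal (1,2), distance |1-1|+|0-2| = 2
Tile 3: at (1,1), goal (0,2), distance |1-0|+|1-2| = 2
Tile 8: at (1,2), goal (2,1), distance |1-2|+|2-1| = 2
Tile 7: at (2,0), goal (2,0), distance |2-2|+|0-0| = 0
Tile 4: at (2,1), goal (1,0), distance |2-1|+|1-0| = 2
Tile 1: at (2,2), goal (0,0), distance |2-0|+|2-0| = 4
Sum: 0 + 2 + 2 + 2 + 2 + 0 + 2 + 4 = 14

Answer: 14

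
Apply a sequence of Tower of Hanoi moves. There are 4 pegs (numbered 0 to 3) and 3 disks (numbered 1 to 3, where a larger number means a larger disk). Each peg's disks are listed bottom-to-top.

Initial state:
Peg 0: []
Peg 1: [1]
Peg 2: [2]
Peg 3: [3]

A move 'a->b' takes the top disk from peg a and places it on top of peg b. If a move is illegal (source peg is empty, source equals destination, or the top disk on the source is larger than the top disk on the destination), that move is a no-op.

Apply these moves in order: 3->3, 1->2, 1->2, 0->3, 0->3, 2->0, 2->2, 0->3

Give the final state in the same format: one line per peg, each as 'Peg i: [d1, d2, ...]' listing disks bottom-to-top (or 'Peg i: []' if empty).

Answer: Peg 0: []
Peg 1: []
Peg 2: [2]
Peg 3: [3, 1]

Derivation:
After move 1 (3->3):
Peg 0: []
Peg 1: [1]
Peg 2: [2]
Peg 3: [3]

After move 2 (1->2):
Peg 0: []
Peg 1: []
Peg 2: [2, 1]
Peg 3: [3]

After move 3 (1->2):
Peg 0: []
Peg 1: []
Peg 2: [2, 1]
Peg 3: [3]

After move 4 (0->3):
Peg 0: []
Peg 1: []
Peg 2: [2, 1]
Peg 3: [3]

After move 5 (0->3):
Peg 0: []
Peg 1: []
Peg 2: [2, 1]
Peg 3: [3]

After move 6 (2->0):
Peg 0: [1]
Peg 1: []
Peg 2: [2]
Peg 3: [3]

After move 7 (2->2):
Peg 0: [1]
Peg 1: []
Peg 2: [2]
Peg 3: [3]

After move 8 (0->3):
Peg 0: []
Peg 1: []
Peg 2: [2]
Peg 3: [3, 1]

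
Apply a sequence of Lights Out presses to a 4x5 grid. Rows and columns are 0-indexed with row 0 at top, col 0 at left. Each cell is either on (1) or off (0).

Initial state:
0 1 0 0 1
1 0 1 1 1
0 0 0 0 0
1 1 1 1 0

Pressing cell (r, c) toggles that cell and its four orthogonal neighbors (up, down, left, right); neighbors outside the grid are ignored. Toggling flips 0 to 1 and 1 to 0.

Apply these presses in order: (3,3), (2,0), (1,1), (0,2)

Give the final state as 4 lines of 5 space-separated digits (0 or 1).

After press 1 at (3,3):
0 1 0 0 1
1 0 1 1 1
0 0 0 1 0
1 1 0 0 1

After press 2 at (2,0):
0 1 0 0 1
0 0 1 1 1
1 1 0 1 0
0 1 0 0 1

After press 3 at (1,1):
0 0 0 0 1
1 1 0 1 1
1 0 0 1 0
0 1 0 0 1

After press 4 at (0,2):
0 1 1 1 1
1 1 1 1 1
1 0 0 1 0
0 1 0 0 1

Answer: 0 1 1 1 1
1 1 1 1 1
1 0 0 1 0
0 1 0 0 1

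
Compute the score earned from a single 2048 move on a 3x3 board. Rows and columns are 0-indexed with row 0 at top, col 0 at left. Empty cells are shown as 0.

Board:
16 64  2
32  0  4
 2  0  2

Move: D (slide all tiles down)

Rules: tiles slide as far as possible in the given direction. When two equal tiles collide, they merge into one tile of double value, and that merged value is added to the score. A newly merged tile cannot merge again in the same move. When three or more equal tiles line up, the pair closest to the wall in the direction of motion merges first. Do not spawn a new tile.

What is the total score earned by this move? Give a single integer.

Answer: 0

Derivation:
Slide down:
col 0: [16, 32, 2] -> [16, 32, 2]  score +0 (running 0)
col 1: [64, 0, 0] -> [0, 0, 64]  score +0 (running 0)
col 2: [2, 4, 2] -> [2, 4, 2]  score +0 (running 0)
Board after move:
16  0  2
32  0  4
 2 64  2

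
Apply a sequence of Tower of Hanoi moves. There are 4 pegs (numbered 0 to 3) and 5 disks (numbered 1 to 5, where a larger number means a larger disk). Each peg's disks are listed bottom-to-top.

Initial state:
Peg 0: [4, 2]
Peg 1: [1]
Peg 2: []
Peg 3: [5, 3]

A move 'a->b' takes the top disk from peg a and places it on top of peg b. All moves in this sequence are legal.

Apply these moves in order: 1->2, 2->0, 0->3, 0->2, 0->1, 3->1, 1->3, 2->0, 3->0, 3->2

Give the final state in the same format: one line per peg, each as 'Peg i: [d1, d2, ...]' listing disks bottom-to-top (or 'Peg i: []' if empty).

After move 1 (1->2):
Peg 0: [4, 2]
Peg 1: []
Peg 2: [1]
Peg 3: [5, 3]

After move 2 (2->0):
Peg 0: [4, 2, 1]
Peg 1: []
Peg 2: []
Peg 3: [5, 3]

After move 3 (0->3):
Peg 0: [4, 2]
Peg 1: []
Peg 2: []
Peg 3: [5, 3, 1]

After move 4 (0->2):
Peg 0: [4]
Peg 1: []
Peg 2: [2]
Peg 3: [5, 3, 1]

After move 5 (0->1):
Peg 0: []
Peg 1: [4]
Peg 2: [2]
Peg 3: [5, 3, 1]

After move 6 (3->1):
Peg 0: []
Peg 1: [4, 1]
Peg 2: [2]
Peg 3: [5, 3]

After move 7 (1->3):
Peg 0: []
Peg 1: [4]
Peg 2: [2]
Peg 3: [5, 3, 1]

After move 8 (2->0):
Peg 0: [2]
Peg 1: [4]
Peg 2: []
Peg 3: [5, 3, 1]

After move 9 (3->0):
Peg 0: [2, 1]
Peg 1: [4]
Peg 2: []
Peg 3: [5, 3]

After move 10 (3->2):
Peg 0: [2, 1]
Peg 1: [4]
Peg 2: [3]
Peg 3: [5]

Answer: Peg 0: [2, 1]
Peg 1: [4]
Peg 2: [3]
Peg 3: [5]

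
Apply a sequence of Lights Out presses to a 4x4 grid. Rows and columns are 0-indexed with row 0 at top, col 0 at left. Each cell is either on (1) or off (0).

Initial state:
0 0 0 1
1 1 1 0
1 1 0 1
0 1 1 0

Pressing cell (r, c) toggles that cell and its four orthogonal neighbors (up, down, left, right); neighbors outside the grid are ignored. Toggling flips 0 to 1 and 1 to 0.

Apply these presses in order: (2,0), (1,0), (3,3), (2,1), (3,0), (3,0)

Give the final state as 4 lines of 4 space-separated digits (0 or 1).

Answer: 1 0 0 1
1 1 1 0
0 1 1 0
1 0 0 1

Derivation:
After press 1 at (2,0):
0 0 0 1
0 1 1 0
0 0 0 1
1 1 1 0

After press 2 at (1,0):
1 0 0 1
1 0 1 0
1 0 0 1
1 1 1 0

After press 3 at (3,3):
1 0 0 1
1 0 1 0
1 0 0 0
1 1 0 1

After press 4 at (2,1):
1 0 0 1
1 1 1 0
0 1 1 0
1 0 0 1

After press 5 at (3,0):
1 0 0 1
1 1 1 0
1 1 1 0
0 1 0 1

After press 6 at (3,0):
1 0 0 1
1 1 1 0
0 1 1 0
1 0 0 1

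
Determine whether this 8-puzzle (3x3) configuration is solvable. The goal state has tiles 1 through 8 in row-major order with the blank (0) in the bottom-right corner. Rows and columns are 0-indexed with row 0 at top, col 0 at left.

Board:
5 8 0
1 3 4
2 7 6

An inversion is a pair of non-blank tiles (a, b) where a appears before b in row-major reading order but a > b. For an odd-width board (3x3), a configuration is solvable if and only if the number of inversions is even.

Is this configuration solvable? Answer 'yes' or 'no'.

Inversions (pairs i<j in row-major order where tile[i] > tile[j] > 0): 13
13 is odd, so the puzzle is not solvable.

Answer: no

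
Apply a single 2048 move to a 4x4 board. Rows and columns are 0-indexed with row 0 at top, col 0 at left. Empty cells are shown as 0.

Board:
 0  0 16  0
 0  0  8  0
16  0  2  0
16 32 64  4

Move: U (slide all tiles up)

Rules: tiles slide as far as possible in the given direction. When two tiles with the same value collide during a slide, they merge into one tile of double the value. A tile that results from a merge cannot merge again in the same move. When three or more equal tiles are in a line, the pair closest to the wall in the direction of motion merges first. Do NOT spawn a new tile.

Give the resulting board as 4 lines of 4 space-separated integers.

Answer: 32 32 16  4
 0  0  8  0
 0  0  2  0
 0  0 64  0

Derivation:
Slide up:
col 0: [0, 0, 16, 16] -> [32, 0, 0, 0]
col 1: [0, 0, 0, 32] -> [32, 0, 0, 0]
col 2: [16, 8, 2, 64] -> [16, 8, 2, 64]
col 3: [0, 0, 0, 4] -> [4, 0, 0, 0]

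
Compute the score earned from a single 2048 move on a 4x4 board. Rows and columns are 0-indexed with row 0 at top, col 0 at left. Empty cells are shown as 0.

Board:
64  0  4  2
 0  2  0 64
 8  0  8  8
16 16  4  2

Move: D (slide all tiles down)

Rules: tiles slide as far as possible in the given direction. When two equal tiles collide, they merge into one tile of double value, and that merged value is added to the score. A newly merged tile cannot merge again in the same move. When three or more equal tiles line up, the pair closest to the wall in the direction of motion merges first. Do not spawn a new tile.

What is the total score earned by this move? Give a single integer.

Answer: 0

Derivation:
Slide down:
col 0: [64, 0, 8, 16] -> [0, 64, 8, 16]  score +0 (running 0)
col 1: [0, 2, 0, 16] -> [0, 0, 2, 16]  score +0 (running 0)
col 2: [4, 0, 8, 4] -> [0, 4, 8, 4]  score +0 (running 0)
col 3: [2, 64, 8, 2] -> [2, 64, 8, 2]  score +0 (running 0)
Board after move:
 0  0  0  2
64  0  4 64
 8  2  8  8
16 16  4  2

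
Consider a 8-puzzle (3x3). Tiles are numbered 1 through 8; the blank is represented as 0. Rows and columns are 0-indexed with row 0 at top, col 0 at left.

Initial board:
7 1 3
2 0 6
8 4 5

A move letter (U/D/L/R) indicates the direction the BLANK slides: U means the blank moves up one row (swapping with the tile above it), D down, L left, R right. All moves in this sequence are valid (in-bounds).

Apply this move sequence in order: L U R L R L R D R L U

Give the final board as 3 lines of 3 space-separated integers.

After move 1 (L):
7 1 3
0 2 6
8 4 5

After move 2 (U):
0 1 3
7 2 6
8 4 5

After move 3 (R):
1 0 3
7 2 6
8 4 5

After move 4 (L):
0 1 3
7 2 6
8 4 5

After move 5 (R):
1 0 3
7 2 6
8 4 5

After move 6 (L):
0 1 3
7 2 6
8 4 5

After move 7 (R):
1 0 3
7 2 6
8 4 5

After move 8 (D):
1 2 3
7 0 6
8 4 5

After move 9 (R):
1 2 3
7 6 0
8 4 5

After move 10 (L):
1 2 3
7 0 6
8 4 5

After move 11 (U):
1 0 3
7 2 6
8 4 5

Answer: 1 0 3
7 2 6
8 4 5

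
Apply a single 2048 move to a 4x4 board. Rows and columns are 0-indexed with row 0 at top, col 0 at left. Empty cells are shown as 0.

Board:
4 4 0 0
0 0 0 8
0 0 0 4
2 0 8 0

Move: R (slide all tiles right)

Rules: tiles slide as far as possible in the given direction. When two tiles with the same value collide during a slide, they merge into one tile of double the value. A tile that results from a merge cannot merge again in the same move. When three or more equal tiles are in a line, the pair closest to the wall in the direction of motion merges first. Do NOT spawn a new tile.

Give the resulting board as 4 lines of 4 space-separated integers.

Slide right:
row 0: [4, 4, 0, 0] -> [0, 0, 0, 8]
row 1: [0, 0, 0, 8] -> [0, 0, 0, 8]
row 2: [0, 0, 0, 4] -> [0, 0, 0, 4]
row 3: [2, 0, 8, 0] -> [0, 0, 2, 8]

Answer: 0 0 0 8
0 0 0 8
0 0 0 4
0 0 2 8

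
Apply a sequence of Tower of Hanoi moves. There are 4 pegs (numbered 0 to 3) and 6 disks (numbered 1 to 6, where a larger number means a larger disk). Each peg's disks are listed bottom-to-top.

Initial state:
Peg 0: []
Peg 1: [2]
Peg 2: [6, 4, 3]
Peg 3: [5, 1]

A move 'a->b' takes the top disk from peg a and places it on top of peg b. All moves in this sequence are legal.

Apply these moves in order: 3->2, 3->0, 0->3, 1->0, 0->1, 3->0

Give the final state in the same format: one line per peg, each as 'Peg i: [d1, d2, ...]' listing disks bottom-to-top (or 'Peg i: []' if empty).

After move 1 (3->2):
Peg 0: []
Peg 1: [2]
Peg 2: [6, 4, 3, 1]
Peg 3: [5]

After move 2 (3->0):
Peg 0: [5]
Peg 1: [2]
Peg 2: [6, 4, 3, 1]
Peg 3: []

After move 3 (0->3):
Peg 0: []
Peg 1: [2]
Peg 2: [6, 4, 3, 1]
Peg 3: [5]

After move 4 (1->0):
Peg 0: [2]
Peg 1: []
Peg 2: [6, 4, 3, 1]
Peg 3: [5]

After move 5 (0->1):
Peg 0: []
Peg 1: [2]
Peg 2: [6, 4, 3, 1]
Peg 3: [5]

After move 6 (3->0):
Peg 0: [5]
Peg 1: [2]
Peg 2: [6, 4, 3, 1]
Peg 3: []

Answer: Peg 0: [5]
Peg 1: [2]
Peg 2: [6, 4, 3, 1]
Peg 3: []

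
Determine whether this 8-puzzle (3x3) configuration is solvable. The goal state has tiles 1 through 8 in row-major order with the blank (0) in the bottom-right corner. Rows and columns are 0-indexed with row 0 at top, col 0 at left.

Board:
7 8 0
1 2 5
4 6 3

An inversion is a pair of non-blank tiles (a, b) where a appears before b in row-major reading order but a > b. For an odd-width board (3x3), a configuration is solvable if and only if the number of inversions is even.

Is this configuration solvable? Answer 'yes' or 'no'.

Answer: yes

Derivation:
Inversions (pairs i<j in row-major order where tile[i] > tile[j] > 0): 16
16 is even, so the puzzle is solvable.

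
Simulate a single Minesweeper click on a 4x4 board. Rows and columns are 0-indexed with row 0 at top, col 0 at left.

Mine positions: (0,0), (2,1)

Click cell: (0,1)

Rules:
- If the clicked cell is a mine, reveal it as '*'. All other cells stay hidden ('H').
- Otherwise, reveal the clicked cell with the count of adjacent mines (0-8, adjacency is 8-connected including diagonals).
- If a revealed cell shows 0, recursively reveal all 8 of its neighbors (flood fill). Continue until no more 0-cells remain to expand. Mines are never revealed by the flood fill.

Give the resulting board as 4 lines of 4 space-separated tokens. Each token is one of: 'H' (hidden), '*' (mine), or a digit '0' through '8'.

H 1 H H
H H H H
H H H H
H H H H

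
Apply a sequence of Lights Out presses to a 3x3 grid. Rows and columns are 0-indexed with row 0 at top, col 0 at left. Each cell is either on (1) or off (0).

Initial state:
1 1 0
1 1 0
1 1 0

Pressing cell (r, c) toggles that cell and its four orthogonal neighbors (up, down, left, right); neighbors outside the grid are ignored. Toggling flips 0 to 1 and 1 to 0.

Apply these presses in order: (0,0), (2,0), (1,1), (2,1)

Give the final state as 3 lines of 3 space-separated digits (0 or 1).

Answer: 0 1 0
0 1 1
1 0 1

Derivation:
After press 1 at (0,0):
0 0 0
0 1 0
1 1 0

After press 2 at (2,0):
0 0 0
1 1 0
0 0 0

After press 3 at (1,1):
0 1 0
0 0 1
0 1 0

After press 4 at (2,1):
0 1 0
0 1 1
1 0 1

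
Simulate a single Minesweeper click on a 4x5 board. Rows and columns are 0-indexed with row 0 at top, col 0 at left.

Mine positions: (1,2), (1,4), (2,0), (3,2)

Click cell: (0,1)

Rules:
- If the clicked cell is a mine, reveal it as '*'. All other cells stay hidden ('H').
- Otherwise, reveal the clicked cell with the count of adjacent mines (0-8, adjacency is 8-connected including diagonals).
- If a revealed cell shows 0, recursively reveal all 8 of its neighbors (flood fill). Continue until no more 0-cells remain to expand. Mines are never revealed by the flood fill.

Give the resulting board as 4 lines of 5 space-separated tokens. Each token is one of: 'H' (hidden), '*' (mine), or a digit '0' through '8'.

H 1 H H H
H H H H H
H H H H H
H H H H H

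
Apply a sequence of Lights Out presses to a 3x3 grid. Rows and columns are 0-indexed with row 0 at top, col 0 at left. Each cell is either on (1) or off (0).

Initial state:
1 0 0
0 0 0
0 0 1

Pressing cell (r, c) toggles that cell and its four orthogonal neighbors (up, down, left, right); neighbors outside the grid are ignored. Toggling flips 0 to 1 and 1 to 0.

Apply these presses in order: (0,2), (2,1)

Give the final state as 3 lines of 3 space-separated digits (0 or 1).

After press 1 at (0,2):
1 1 1
0 0 1
0 0 1

After press 2 at (2,1):
1 1 1
0 1 1
1 1 0

Answer: 1 1 1
0 1 1
1 1 0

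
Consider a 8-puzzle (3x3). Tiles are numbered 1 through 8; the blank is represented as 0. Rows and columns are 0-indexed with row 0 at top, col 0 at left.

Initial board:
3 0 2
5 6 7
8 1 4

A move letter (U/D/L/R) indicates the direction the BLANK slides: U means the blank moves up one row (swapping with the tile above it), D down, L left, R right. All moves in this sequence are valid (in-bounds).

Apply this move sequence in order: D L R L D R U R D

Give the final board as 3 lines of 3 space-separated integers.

After move 1 (D):
3 6 2
5 0 7
8 1 4

After move 2 (L):
3 6 2
0 5 7
8 1 4

After move 3 (R):
3 6 2
5 0 7
8 1 4

After move 4 (L):
3 6 2
0 5 7
8 1 4

After move 5 (D):
3 6 2
8 5 7
0 1 4

After move 6 (R):
3 6 2
8 5 7
1 0 4

After move 7 (U):
3 6 2
8 0 7
1 5 4

After move 8 (R):
3 6 2
8 7 0
1 5 4

After move 9 (D):
3 6 2
8 7 4
1 5 0

Answer: 3 6 2
8 7 4
1 5 0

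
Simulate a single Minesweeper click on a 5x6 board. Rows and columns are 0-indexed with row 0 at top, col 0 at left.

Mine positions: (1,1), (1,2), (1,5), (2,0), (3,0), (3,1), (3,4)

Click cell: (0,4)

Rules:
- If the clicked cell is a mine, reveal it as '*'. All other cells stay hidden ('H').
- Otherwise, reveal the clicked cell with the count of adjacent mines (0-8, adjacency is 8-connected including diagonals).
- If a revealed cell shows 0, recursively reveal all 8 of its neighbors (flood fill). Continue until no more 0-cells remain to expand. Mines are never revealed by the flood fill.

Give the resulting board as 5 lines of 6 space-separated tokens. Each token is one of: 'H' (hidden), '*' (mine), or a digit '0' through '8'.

H H H H 1 H
H H H H H H
H H H H H H
H H H H H H
H H H H H H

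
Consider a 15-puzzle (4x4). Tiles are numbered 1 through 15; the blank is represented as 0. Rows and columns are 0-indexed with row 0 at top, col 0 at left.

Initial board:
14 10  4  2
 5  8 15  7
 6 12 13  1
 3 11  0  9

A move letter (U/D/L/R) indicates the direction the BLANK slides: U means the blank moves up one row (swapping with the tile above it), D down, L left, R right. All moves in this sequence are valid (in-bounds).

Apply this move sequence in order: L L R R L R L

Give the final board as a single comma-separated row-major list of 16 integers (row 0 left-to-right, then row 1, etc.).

Answer: 14, 10, 4, 2, 5, 8, 15, 7, 6, 12, 13, 1, 3, 0, 11, 9

Derivation:
After move 1 (L):
14 10  4  2
 5  8 15  7
 6 12 13  1
 3  0 11  9

After move 2 (L):
14 10  4  2
 5  8 15  7
 6 12 13  1
 0  3 11  9

After move 3 (R):
14 10  4  2
 5  8 15  7
 6 12 13  1
 3  0 11  9

After move 4 (R):
14 10  4  2
 5  8 15  7
 6 12 13  1
 3 11  0  9

After move 5 (L):
14 10  4  2
 5  8 15  7
 6 12 13  1
 3  0 11  9

After move 6 (R):
14 10  4  2
 5  8 15  7
 6 12 13  1
 3 11  0  9

After move 7 (L):
14 10  4  2
 5  8 15  7
 6 12 13  1
 3  0 11  9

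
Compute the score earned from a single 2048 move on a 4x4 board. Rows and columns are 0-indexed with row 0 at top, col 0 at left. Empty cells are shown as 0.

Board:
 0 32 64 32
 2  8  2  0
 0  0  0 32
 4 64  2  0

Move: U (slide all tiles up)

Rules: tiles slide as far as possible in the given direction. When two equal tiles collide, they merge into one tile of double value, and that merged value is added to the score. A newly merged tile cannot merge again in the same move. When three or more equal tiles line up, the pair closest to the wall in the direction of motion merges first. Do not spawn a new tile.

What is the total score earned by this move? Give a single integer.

Answer: 68

Derivation:
Slide up:
col 0: [0, 2, 0, 4] -> [2, 4, 0, 0]  score +0 (running 0)
col 1: [32, 8, 0, 64] -> [32, 8, 64, 0]  score +0 (running 0)
col 2: [64, 2, 0, 2] -> [64, 4, 0, 0]  score +4 (running 4)
col 3: [32, 0, 32, 0] -> [64, 0, 0, 0]  score +64 (running 68)
Board after move:
 2 32 64 64
 4  8  4  0
 0 64  0  0
 0  0  0  0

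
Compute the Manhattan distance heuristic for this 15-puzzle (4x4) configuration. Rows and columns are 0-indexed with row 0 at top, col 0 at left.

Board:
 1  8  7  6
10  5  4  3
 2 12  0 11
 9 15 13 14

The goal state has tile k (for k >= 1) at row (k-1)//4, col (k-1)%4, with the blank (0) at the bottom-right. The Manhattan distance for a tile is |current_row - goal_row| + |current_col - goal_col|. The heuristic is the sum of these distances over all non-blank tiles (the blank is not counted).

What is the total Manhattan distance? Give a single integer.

Tile 1: (0,0)->(0,0) = 0
Tile 8: (0,1)->(1,3) = 3
Tile 7: (0,2)->(1,2) = 1
Tile 6: (0,3)->(1,1) = 3
Tile 10: (1,0)->(2,1) = 2
Tile 5: (1,1)->(1,0) = 1
Tile 4: (1,2)->(0,3) = 2
Tile 3: (1,3)->(0,2) = 2
Tile 2: (2,0)->(0,1) = 3
Tile 12: (2,1)->(2,3) = 2
Tile 11: (2,3)->(2,2) = 1
Tile 9: (3,0)->(2,0) = 1
Tile 15: (3,1)->(3,2) = 1
Tile 13: (3,2)->(3,0) = 2
Tile 14: (3,3)->(3,1) = 2
Sum: 0 + 3 + 1 + 3 + 2 + 1 + 2 + 2 + 3 + 2 + 1 + 1 + 1 + 2 + 2 = 26

Answer: 26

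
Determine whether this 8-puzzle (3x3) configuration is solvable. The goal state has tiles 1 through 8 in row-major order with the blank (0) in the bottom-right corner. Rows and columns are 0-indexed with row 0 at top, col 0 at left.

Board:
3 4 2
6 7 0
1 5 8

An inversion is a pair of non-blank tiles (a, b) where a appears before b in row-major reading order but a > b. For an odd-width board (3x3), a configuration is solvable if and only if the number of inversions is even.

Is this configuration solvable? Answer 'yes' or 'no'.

Answer: no

Derivation:
Inversions (pairs i<j in row-major order where tile[i] > tile[j] > 0): 9
9 is odd, so the puzzle is not solvable.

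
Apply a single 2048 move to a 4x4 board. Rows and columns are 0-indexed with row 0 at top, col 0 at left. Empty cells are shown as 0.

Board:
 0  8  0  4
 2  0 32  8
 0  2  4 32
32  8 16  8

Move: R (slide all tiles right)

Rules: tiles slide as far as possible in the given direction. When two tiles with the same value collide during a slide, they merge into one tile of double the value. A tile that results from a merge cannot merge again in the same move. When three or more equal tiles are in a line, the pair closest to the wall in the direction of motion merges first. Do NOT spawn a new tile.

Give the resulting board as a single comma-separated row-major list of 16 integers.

Answer: 0, 0, 8, 4, 0, 2, 32, 8, 0, 2, 4, 32, 32, 8, 16, 8

Derivation:
Slide right:
row 0: [0, 8, 0, 4] -> [0, 0, 8, 4]
row 1: [2, 0, 32, 8] -> [0, 2, 32, 8]
row 2: [0, 2, 4, 32] -> [0, 2, 4, 32]
row 3: [32, 8, 16, 8] -> [32, 8, 16, 8]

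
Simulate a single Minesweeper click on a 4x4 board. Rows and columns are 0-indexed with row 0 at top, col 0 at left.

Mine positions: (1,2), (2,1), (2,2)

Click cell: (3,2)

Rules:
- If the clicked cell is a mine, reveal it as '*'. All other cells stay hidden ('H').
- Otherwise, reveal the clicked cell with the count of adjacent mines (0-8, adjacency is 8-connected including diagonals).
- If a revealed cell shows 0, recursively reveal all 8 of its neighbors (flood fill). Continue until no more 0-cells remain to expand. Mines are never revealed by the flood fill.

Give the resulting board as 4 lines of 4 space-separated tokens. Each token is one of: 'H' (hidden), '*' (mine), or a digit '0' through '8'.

H H H H
H H H H
H H H H
H H 2 H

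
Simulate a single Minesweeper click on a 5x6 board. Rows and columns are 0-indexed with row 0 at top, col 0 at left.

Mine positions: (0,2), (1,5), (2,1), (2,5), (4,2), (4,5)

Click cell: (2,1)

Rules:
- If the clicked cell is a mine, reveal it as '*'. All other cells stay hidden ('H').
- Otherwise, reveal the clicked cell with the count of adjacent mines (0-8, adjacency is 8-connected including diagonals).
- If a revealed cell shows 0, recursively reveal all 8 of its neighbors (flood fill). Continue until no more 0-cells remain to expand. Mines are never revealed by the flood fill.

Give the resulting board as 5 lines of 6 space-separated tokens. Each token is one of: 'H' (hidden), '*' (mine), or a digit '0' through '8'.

H H H H H H
H H H H H H
H * H H H H
H H H H H H
H H H H H H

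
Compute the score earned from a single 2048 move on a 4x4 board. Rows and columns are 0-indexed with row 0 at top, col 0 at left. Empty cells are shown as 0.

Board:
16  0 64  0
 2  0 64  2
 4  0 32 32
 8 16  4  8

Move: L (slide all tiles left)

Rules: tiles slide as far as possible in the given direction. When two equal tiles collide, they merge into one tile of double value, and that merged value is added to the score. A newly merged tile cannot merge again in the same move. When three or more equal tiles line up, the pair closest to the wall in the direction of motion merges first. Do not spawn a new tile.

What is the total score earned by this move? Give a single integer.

Answer: 64

Derivation:
Slide left:
row 0: [16, 0, 64, 0] -> [16, 64, 0, 0]  score +0 (running 0)
row 1: [2, 0, 64, 2] -> [2, 64, 2, 0]  score +0 (running 0)
row 2: [4, 0, 32, 32] -> [4, 64, 0, 0]  score +64 (running 64)
row 3: [8, 16, 4, 8] -> [8, 16, 4, 8]  score +0 (running 64)
Board after move:
16 64  0  0
 2 64  2  0
 4 64  0  0
 8 16  4  8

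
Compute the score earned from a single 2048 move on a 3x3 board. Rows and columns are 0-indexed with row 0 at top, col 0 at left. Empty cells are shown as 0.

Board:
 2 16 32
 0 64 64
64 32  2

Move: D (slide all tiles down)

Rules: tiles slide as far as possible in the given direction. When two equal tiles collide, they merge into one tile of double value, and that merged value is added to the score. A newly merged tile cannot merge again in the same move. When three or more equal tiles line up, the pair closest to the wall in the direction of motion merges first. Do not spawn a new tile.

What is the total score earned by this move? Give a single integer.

Answer: 0

Derivation:
Slide down:
col 0: [2, 0, 64] -> [0, 2, 64]  score +0 (running 0)
col 1: [16, 64, 32] -> [16, 64, 32]  score +0 (running 0)
col 2: [32, 64, 2] -> [32, 64, 2]  score +0 (running 0)
Board after move:
 0 16 32
 2 64 64
64 32  2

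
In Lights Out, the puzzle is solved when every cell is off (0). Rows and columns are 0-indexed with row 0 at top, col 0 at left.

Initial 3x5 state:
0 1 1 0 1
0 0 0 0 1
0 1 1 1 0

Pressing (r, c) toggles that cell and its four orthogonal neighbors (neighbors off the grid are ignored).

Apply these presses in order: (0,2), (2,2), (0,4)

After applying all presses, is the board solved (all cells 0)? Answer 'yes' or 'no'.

After press 1 at (0,2):
0 0 0 1 1
0 0 1 0 1
0 1 1 1 0

After press 2 at (2,2):
0 0 0 1 1
0 0 0 0 1
0 0 0 0 0

After press 3 at (0,4):
0 0 0 0 0
0 0 0 0 0
0 0 0 0 0

Lights still on: 0

Answer: yes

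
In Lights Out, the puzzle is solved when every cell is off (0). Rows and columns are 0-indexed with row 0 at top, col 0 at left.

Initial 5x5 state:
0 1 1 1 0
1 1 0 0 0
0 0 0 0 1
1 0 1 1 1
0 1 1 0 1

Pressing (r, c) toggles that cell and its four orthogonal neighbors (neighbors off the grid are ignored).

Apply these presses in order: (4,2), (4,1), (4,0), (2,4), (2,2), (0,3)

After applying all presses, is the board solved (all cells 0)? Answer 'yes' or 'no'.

Answer: no

Derivation:
After press 1 at (4,2):
0 1 1 1 0
1 1 0 0 0
0 0 0 0 1
1 0 0 1 1
0 0 0 1 1

After press 2 at (4,1):
0 1 1 1 0
1 1 0 0 0
0 0 0 0 1
1 1 0 1 1
1 1 1 1 1

After press 3 at (4,0):
0 1 1 1 0
1 1 0 0 0
0 0 0 0 1
0 1 0 1 1
0 0 1 1 1

After press 4 at (2,4):
0 1 1 1 0
1 1 0 0 1
0 0 0 1 0
0 1 0 1 0
0 0 1 1 1

After press 5 at (2,2):
0 1 1 1 0
1 1 1 0 1
0 1 1 0 0
0 1 1 1 0
0 0 1 1 1

After press 6 at (0,3):
0 1 0 0 1
1 1 1 1 1
0 1 1 0 0
0 1 1 1 0
0 0 1 1 1

Lights still on: 15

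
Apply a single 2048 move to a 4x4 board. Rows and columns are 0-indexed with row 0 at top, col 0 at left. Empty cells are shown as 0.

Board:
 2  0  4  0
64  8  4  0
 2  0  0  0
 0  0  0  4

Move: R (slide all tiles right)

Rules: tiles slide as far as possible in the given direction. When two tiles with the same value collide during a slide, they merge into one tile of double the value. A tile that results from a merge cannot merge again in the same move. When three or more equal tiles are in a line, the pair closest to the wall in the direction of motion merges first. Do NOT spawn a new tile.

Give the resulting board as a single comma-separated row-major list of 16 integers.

Answer: 0, 0, 2, 4, 0, 64, 8, 4, 0, 0, 0, 2, 0, 0, 0, 4

Derivation:
Slide right:
row 0: [2, 0, 4, 0] -> [0, 0, 2, 4]
row 1: [64, 8, 4, 0] -> [0, 64, 8, 4]
row 2: [2, 0, 0, 0] -> [0, 0, 0, 2]
row 3: [0, 0, 0, 4] -> [0, 0, 0, 4]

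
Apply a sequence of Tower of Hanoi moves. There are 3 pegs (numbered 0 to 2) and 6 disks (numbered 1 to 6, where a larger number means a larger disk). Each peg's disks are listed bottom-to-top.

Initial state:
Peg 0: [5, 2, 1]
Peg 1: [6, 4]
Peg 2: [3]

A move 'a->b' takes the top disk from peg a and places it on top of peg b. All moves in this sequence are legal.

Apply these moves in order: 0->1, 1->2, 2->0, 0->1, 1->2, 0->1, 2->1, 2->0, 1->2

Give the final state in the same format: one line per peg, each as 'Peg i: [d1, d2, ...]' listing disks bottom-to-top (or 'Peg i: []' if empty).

Answer: Peg 0: [5, 3]
Peg 1: [6, 4, 2]
Peg 2: [1]

Derivation:
After move 1 (0->1):
Peg 0: [5, 2]
Peg 1: [6, 4, 1]
Peg 2: [3]

After move 2 (1->2):
Peg 0: [5, 2]
Peg 1: [6, 4]
Peg 2: [3, 1]

After move 3 (2->0):
Peg 0: [5, 2, 1]
Peg 1: [6, 4]
Peg 2: [3]

After move 4 (0->1):
Peg 0: [5, 2]
Peg 1: [6, 4, 1]
Peg 2: [3]

After move 5 (1->2):
Peg 0: [5, 2]
Peg 1: [6, 4]
Peg 2: [3, 1]

After move 6 (0->1):
Peg 0: [5]
Peg 1: [6, 4, 2]
Peg 2: [3, 1]

After move 7 (2->1):
Peg 0: [5]
Peg 1: [6, 4, 2, 1]
Peg 2: [3]

After move 8 (2->0):
Peg 0: [5, 3]
Peg 1: [6, 4, 2, 1]
Peg 2: []

After move 9 (1->2):
Peg 0: [5, 3]
Peg 1: [6, 4, 2]
Peg 2: [1]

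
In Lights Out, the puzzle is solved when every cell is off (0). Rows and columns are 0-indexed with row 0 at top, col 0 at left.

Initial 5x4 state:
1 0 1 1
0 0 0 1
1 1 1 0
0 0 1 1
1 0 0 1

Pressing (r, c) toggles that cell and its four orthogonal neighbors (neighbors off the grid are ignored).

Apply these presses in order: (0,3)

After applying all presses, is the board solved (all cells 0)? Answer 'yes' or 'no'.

After press 1 at (0,3):
1 0 0 0
0 0 0 0
1 1 1 0
0 0 1 1
1 0 0 1

Lights still on: 8

Answer: no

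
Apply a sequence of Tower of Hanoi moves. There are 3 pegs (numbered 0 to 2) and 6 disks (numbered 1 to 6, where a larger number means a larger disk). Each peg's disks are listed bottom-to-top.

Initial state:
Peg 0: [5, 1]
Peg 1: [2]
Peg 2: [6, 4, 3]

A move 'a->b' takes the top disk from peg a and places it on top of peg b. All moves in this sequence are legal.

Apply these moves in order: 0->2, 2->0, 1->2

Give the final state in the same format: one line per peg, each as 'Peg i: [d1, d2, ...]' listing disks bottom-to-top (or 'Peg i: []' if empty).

After move 1 (0->2):
Peg 0: [5]
Peg 1: [2]
Peg 2: [6, 4, 3, 1]

After move 2 (2->0):
Peg 0: [5, 1]
Peg 1: [2]
Peg 2: [6, 4, 3]

After move 3 (1->2):
Peg 0: [5, 1]
Peg 1: []
Peg 2: [6, 4, 3, 2]

Answer: Peg 0: [5, 1]
Peg 1: []
Peg 2: [6, 4, 3, 2]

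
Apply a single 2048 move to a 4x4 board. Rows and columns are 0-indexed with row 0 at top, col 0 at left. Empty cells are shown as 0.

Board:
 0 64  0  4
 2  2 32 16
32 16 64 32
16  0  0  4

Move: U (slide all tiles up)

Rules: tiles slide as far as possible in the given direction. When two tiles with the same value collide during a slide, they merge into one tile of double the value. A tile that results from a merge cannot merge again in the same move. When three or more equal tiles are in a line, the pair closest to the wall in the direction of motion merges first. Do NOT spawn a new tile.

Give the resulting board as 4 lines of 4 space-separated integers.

Slide up:
col 0: [0, 2, 32, 16] -> [2, 32, 16, 0]
col 1: [64, 2, 16, 0] -> [64, 2, 16, 0]
col 2: [0, 32, 64, 0] -> [32, 64, 0, 0]
col 3: [4, 16, 32, 4] -> [4, 16, 32, 4]

Answer:  2 64 32  4
32  2 64 16
16 16  0 32
 0  0  0  4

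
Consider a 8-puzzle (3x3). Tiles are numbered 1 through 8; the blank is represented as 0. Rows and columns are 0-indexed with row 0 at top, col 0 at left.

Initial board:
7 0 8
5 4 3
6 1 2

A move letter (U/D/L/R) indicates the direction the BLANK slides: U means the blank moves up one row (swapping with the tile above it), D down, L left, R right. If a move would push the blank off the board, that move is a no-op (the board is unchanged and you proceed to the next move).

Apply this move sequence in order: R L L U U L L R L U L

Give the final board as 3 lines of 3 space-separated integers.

Answer: 0 7 8
5 4 3
6 1 2

Derivation:
After move 1 (R):
7 8 0
5 4 3
6 1 2

After move 2 (L):
7 0 8
5 4 3
6 1 2

After move 3 (L):
0 7 8
5 4 3
6 1 2

After move 4 (U):
0 7 8
5 4 3
6 1 2

After move 5 (U):
0 7 8
5 4 3
6 1 2

After move 6 (L):
0 7 8
5 4 3
6 1 2

After move 7 (L):
0 7 8
5 4 3
6 1 2

After move 8 (R):
7 0 8
5 4 3
6 1 2

After move 9 (L):
0 7 8
5 4 3
6 1 2

After move 10 (U):
0 7 8
5 4 3
6 1 2

After move 11 (L):
0 7 8
5 4 3
6 1 2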